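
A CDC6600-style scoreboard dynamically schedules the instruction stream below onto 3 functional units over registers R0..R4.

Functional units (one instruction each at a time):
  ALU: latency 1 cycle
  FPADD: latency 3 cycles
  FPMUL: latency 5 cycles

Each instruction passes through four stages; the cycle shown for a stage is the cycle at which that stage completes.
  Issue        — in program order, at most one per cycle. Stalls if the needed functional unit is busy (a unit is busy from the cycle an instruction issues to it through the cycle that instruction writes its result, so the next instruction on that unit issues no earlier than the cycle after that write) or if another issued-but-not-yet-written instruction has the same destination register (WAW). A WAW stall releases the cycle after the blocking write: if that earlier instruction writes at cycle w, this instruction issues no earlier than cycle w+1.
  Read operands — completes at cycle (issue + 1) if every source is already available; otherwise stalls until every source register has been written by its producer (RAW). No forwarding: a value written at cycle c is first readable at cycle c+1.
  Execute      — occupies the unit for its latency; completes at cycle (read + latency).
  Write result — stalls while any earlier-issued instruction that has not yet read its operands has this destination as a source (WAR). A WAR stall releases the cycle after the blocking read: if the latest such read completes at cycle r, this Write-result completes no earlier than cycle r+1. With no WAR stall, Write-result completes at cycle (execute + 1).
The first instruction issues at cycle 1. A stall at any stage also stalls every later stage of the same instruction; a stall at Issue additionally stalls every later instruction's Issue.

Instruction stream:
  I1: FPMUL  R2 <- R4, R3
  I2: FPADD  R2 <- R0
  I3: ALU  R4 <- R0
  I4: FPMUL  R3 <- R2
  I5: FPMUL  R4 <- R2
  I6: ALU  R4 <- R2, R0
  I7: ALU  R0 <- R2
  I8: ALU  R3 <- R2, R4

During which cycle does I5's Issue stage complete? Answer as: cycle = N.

t=1  I1 issues→FPMUL
t=2  I1 reads
t=7  I1 exec-done
t=8  I1 writes R2
t=9  I2 issues→FPADD
t=10  I2 reads; I3 issues→ALU
t=11  I3 reads; I4 issues→FPMUL
t=12  I3 exec-done
t=13  I2 exec-done; I3 writes R4
t=14  I2 writes R2
t=15  I4 reads
t=20  I4 exec-done
t=21  I4 writes R3
t=22  I5 issues→FPMUL
t=23  I5 reads
t=28  I5 exec-done
t=29  I5 writes R4
t=30  I6 issues→ALU
t=31  I6 reads
t=32  I6 exec-done
t=33  I6 writes R4
t=34  I7 issues→ALU
t=35  I7 reads
t=36  I7 exec-done
t=37  I7 writes R0
t=38  I8 issues→ALU
t=39  I8 reads
t=40  I8 exec-done
t=41  I8 writes R3

cycle = 22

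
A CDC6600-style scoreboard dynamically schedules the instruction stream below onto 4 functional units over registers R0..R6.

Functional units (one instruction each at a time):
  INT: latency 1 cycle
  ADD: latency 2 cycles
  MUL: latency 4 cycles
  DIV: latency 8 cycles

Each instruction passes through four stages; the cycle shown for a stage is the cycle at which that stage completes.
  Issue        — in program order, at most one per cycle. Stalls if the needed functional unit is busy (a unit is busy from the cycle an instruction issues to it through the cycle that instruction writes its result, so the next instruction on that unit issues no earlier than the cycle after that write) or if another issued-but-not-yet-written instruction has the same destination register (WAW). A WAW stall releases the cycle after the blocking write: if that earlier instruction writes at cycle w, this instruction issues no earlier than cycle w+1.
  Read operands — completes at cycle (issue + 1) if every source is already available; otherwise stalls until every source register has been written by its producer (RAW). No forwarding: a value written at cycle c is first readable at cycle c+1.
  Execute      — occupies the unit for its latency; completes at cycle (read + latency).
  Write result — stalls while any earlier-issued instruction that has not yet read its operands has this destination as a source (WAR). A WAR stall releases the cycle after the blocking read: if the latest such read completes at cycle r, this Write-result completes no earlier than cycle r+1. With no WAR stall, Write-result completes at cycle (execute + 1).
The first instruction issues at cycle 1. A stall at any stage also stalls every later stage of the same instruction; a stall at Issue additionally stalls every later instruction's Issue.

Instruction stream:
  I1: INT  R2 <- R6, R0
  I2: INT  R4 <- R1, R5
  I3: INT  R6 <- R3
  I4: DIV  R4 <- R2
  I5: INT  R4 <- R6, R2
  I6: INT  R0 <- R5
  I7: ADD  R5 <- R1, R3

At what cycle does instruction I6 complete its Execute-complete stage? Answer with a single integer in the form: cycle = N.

cycle = 27

t=1  I1 issues→INT
t=2  I1 reads
t=3  I1 exec-done
t=4  I1 writes R2
t=5  I2 issues→INT
t=6  I2 reads
t=7  I2 exec-done
t=8  I2 writes R4
t=9  I3 issues→INT
t=10  I3 reads · I4 issues→DIV
t=11  I3 exec-done · I4 reads
t=12  I3 writes R6
t=19  I4 exec-done
t=20  I4 writes R4
t=21  I5 issues→INT
t=22  I5 reads
t=23  I5 exec-done
t=24  I5 writes R4
t=25  I6 issues→INT
t=26  I6 reads · I7 issues→ADD
t=27  I6 exec-done · I7 reads
t=28  I6 writes R0
t=29  I7 exec-done
t=30  I7 writes R5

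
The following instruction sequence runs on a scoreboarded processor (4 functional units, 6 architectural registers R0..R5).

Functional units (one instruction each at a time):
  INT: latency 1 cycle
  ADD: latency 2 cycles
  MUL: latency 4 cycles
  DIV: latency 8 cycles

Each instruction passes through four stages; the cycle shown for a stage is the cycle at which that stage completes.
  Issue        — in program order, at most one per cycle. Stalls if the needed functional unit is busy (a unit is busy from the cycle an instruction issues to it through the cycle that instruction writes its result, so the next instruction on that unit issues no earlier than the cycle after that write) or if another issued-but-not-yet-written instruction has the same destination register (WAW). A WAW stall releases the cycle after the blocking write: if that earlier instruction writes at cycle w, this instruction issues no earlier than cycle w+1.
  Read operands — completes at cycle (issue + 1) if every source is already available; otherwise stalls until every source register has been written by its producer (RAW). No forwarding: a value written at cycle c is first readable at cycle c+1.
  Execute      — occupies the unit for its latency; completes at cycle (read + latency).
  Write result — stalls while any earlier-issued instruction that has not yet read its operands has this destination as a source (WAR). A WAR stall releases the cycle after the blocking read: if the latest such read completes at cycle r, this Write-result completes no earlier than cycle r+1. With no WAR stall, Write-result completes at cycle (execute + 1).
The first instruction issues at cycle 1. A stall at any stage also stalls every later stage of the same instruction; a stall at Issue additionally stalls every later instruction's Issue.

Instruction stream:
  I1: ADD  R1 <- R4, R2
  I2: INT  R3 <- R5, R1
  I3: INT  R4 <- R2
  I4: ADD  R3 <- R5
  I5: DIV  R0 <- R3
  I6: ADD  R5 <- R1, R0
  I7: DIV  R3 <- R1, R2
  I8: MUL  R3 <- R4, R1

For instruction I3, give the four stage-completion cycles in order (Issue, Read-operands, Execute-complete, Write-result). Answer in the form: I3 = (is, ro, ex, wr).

I3 = (9, 10, 11, 12)

[I1] 1/2/4/5
[I2] 2/6/7/8  (RAW R1: wait I1 write@5)
[I3] 9/10/11/12  (struct: INT busy until I2 writes@8)
[I4] 10/11/13/14
[I5] 11/15/23/24  (RAW R3: wait I4 write@14)
[I6] 15/25/27/28  (struct: ADD busy until I4 writes@14; RAW R0: wait I5 write@24)
[I7] 25/26/34/35  (struct: DIV busy until I5 writes@24)
[I8] 36/37/41/42  (WAW R3: wait I7 write@35)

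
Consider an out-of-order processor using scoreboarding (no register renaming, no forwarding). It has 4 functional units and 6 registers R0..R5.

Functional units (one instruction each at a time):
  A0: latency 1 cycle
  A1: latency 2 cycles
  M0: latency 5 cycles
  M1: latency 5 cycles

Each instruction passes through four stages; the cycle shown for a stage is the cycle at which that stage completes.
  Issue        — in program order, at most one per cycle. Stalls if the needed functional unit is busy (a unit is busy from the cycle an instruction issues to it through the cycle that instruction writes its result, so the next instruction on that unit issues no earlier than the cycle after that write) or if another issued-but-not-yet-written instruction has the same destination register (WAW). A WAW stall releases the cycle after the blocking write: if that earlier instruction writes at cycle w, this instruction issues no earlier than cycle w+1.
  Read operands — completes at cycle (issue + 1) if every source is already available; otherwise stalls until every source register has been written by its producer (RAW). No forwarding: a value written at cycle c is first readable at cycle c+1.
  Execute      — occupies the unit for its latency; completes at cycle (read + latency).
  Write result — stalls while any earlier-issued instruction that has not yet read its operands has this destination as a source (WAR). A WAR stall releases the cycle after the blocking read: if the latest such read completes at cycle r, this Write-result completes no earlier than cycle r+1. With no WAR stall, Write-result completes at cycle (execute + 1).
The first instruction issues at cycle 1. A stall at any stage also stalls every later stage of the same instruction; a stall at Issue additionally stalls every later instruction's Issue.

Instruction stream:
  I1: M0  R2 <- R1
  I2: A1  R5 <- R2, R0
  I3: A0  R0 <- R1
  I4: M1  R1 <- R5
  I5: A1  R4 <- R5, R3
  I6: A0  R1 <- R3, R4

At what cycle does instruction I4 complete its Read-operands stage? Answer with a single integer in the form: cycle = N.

cycle 1: issue I1 (M0)
cycle 2: I1 read-ops · issue I2 (A1)
cycle 3: issue I3 (A0)
cycle 4: I3 read-ops · issue I4 (M1)
cycle 5: I3 finished on A0
cycle 7: I1 finished on M0
cycle 8: I1→R2
cycle 9: I2 read-ops
cycle 10: I3→R0
cycle 11: I2 finished on A1
cycle 12: I2→R5
cycle 13: I4 read-ops · issue I5 (A1)
cycle 14: I5 read-ops
cycle 16: I5 finished on A1
cycle 17: I5→R4
cycle 18: I4 finished on M1
cycle 19: I4→R1
cycle 20: issue I6 (A0)
cycle 21: I6 read-ops
cycle 22: I6 finished on A0
cycle 23: I6→R1

cycle = 13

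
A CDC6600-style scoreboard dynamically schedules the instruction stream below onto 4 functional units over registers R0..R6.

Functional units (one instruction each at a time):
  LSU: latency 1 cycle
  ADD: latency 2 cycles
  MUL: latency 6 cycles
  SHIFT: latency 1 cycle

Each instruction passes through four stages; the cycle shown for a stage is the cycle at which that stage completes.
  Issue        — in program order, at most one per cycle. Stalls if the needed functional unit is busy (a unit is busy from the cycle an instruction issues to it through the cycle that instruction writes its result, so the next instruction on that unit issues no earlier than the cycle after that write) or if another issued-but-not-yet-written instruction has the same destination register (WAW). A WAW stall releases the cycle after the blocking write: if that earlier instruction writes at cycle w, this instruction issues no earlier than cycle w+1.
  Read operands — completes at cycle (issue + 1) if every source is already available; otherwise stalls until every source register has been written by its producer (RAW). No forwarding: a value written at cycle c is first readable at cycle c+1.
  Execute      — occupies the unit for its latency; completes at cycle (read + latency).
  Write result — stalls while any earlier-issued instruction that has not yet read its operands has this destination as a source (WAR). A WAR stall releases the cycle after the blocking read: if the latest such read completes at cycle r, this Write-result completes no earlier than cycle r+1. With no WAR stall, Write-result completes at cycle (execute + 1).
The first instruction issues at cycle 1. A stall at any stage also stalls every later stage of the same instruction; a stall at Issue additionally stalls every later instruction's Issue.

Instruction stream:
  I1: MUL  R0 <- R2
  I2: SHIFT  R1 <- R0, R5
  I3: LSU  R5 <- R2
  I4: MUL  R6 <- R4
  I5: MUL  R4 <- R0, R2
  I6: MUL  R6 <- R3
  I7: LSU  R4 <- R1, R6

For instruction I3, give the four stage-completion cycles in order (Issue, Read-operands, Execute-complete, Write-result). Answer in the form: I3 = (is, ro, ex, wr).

cycle 1: I1 dispatched to MUL
cycle 2: I1 operands ready, I2 dispatched to SHIFT
cycle 3: I3 dispatched to LSU
cycle 4: I3 operands ready
cycle 5: I3 complete
cycle 8: I1 complete
cycle 9: R0←I1
cycle 10: I2 operands ready, I4 dispatched to MUL
cycle 11: I2 complete, R5←I3, I4 operands ready
cycle 12: R1←I2
cycle 17: I4 complete
cycle 18: R6←I4
cycle 19: I5 dispatched to MUL
cycle 20: I5 operands ready
cycle 26: I5 complete
cycle 27: R4←I5
cycle 28: I6 dispatched to MUL
cycle 29: I6 operands ready, I7 dispatched to LSU
cycle 35: I6 complete
cycle 36: R6←I6
cycle 37: I7 operands ready
cycle 38: I7 complete
cycle 39: R4←I7

I3 = (3, 4, 5, 11)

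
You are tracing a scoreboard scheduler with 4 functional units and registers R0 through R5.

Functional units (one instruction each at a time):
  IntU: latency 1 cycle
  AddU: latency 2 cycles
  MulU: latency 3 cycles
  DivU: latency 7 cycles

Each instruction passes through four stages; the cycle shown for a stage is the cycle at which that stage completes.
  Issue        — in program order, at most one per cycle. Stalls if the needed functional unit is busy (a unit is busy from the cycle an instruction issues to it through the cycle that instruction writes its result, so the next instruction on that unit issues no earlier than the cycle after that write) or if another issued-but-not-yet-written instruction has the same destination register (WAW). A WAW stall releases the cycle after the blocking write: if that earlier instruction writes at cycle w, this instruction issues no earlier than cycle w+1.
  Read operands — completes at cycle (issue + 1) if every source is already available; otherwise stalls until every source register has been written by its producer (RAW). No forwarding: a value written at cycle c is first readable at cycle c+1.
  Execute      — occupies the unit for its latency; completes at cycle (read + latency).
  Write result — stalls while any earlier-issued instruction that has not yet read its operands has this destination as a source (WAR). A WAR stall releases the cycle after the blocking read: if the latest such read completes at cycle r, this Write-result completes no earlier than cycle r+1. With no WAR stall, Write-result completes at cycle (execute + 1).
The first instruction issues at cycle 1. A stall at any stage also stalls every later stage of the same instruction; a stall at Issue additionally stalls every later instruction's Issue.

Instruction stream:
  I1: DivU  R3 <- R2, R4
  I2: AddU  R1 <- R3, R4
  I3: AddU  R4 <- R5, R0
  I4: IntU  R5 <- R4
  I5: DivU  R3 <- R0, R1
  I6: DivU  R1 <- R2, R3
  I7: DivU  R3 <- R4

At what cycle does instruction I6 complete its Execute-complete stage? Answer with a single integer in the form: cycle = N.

t=1  issue I1 (DivU)
t=2  I1 read-ops | issue I2 (AddU)
t=9  I1 finished on DivU
t=10  I1→R3
t=11  I2 read-ops
t=13  I2 finished on AddU
t=14  I2→R1
t=15  issue I3 (AddU)
t=16  I3 read-ops | issue I4 (IntU)
t=17  issue I5 (DivU)
t=18  I3 finished on AddU | I5 read-ops
t=19  I3→R4
t=20  I4 read-ops
t=21  I4 finished on IntU
t=22  I4→R5
t=25  I5 finished on DivU
t=26  I5→R3
t=27  issue I6 (DivU)
t=28  I6 read-ops
t=35  I6 finished on DivU
t=36  I6→R1
t=37  issue I7 (DivU)
t=38  I7 read-ops
t=45  I7 finished on DivU
t=46  I7→R3

cycle = 35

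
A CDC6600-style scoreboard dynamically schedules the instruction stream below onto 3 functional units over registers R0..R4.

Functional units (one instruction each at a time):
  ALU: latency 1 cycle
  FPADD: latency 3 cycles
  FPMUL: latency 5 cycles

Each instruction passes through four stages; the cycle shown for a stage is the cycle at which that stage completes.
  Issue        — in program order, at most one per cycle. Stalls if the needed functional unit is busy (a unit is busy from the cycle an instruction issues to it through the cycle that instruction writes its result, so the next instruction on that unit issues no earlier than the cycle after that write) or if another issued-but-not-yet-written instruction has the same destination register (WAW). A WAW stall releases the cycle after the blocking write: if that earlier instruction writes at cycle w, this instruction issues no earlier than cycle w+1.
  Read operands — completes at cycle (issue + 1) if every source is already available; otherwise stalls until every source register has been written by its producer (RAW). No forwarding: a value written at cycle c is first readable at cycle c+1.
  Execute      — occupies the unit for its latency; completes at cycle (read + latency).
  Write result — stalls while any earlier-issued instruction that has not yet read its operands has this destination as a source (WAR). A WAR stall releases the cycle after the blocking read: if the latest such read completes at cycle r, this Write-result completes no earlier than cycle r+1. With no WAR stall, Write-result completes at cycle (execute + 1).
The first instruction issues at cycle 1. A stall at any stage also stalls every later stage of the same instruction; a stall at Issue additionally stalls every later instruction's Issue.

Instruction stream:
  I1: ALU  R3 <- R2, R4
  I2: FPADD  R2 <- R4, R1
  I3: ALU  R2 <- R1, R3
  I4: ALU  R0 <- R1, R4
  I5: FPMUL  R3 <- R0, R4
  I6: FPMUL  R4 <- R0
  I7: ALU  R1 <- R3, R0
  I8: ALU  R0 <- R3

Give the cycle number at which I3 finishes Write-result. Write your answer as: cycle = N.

I1 -> (1, 2, 3, 4)
I2 -> (2, 3, 6, 7)
I3 -> (8, 9, 10, 11)  // WAW R2: wait I2 write@7
I4 -> (12, 13, 14, 15)  // struct: ALU busy until I3 writes@11
I5 -> (13, 16, 21, 22)  // RAW R0: wait I4 write@15
I6 -> (23, 24, 29, 30)  // struct: FPMUL busy until I5 writes@22
I7 -> (24, 25, 26, 27)
I8 -> (28, 29, 30, 31)  // struct: ALU busy until I7 writes@27

cycle = 11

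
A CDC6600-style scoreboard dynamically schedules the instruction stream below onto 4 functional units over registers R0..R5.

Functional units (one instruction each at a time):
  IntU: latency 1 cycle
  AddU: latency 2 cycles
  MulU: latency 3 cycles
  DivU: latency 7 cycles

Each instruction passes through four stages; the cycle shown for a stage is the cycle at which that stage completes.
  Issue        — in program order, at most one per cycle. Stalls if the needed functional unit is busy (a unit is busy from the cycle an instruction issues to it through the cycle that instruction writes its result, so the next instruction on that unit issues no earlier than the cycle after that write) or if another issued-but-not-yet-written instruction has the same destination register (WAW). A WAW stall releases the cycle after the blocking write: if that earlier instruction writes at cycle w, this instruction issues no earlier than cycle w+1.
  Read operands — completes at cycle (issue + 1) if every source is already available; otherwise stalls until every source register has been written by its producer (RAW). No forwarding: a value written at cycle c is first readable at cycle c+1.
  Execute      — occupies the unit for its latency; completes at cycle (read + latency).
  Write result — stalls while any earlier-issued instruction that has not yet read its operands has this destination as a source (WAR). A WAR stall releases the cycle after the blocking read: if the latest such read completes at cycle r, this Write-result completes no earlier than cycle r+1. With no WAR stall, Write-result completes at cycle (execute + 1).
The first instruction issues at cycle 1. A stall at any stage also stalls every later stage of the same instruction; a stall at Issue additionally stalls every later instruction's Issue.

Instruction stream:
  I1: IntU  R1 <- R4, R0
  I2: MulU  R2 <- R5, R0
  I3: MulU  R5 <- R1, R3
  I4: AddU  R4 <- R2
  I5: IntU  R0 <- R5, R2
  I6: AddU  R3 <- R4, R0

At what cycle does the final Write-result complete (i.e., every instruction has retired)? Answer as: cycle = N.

c1: I1 dispatched to IntU
c2: I1 operands ready | I2 dispatched to MulU
c3: I1 complete | I2 operands ready
c4: R1←I1
c6: I2 complete
c7: R2←I2
c8: I3 dispatched to MulU
c9: I3 operands ready | I4 dispatched to AddU
c10: I4 operands ready | I5 dispatched to IntU
c12: I3 complete | I4 complete
c13: R5←I3 | R4←I4
c14: I5 operands ready | I6 dispatched to AddU
c15: I5 complete
c16: R0←I5
c17: I6 operands ready
c19: I6 complete
c20: R3←I6

cycle = 20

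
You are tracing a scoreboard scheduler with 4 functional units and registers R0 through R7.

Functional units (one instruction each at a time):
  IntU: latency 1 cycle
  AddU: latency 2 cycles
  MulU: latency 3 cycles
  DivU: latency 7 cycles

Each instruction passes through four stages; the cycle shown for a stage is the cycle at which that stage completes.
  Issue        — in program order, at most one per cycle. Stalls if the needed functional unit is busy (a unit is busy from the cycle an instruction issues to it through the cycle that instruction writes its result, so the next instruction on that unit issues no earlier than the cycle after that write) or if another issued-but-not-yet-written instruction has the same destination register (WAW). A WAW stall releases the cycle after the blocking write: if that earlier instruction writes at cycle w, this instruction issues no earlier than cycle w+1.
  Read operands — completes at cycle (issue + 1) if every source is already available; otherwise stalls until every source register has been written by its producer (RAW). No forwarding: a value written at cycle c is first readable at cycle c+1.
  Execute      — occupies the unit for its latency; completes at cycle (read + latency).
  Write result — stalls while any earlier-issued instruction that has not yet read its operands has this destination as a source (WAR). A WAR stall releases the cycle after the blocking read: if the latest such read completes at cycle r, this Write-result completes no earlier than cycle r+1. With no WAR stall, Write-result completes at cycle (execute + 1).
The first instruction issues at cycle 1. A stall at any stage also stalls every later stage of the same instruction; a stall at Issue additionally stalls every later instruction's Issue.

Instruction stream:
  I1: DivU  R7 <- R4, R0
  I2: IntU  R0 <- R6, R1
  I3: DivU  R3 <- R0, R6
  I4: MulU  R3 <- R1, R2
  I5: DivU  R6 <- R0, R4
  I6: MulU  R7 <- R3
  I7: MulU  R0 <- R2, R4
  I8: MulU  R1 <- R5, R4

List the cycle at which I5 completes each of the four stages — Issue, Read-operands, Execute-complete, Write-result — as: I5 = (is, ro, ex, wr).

I1 -> (1, 2, 9, 10)
I2 -> (2, 3, 4, 5)
I3 -> (11, 12, 19, 20)  // struct: DivU busy until I1 writes@10
I4 -> (21, 22, 25, 26)  // WAW R3: wait I3 write@20
I5 -> (22, 23, 30, 31)
I6 -> (27, 28, 31, 32)  // struct: MulU busy until I4 writes@26
I7 -> (33, 34, 37, 38)  // struct: MulU busy until I6 writes@32
I8 -> (39, 40, 43, 44)  // struct: MulU busy until I7 writes@38

I5 = (22, 23, 30, 31)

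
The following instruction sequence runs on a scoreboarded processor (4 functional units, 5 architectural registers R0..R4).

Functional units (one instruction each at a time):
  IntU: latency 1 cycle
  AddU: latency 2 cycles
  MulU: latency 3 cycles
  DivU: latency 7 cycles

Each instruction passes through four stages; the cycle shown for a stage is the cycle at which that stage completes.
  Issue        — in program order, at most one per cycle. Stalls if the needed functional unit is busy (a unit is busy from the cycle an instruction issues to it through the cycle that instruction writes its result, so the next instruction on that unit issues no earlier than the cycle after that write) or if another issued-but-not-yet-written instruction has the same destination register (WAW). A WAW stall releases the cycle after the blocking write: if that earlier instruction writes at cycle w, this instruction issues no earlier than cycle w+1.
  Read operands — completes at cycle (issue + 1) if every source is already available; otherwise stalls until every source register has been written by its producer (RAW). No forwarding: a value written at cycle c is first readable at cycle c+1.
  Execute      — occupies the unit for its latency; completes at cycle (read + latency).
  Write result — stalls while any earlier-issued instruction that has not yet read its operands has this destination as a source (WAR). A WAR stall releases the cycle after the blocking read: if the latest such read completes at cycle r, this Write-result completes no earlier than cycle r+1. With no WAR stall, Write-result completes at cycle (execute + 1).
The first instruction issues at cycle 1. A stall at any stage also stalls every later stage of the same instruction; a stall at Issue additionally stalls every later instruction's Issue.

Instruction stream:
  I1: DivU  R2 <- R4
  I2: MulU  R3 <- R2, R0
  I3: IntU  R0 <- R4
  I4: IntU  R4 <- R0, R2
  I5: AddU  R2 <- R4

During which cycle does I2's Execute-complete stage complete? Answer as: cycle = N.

I1  is:1  ro:2  ex:9  wr:10
I2  is:2  ro:11  ex:14  wr:15  — RAW R2: wait I1 write@10
I3  is:3  ro:4  ex:5  wr:12  — WAR R0: wait I2 read@11
I4  is:13  ro:14  ex:15  wr:16  — struct: IntU busy until I3 writes@12
I5  is:14  ro:17  ex:19  wr:20  — RAW R4: wait I4 write@16

cycle = 14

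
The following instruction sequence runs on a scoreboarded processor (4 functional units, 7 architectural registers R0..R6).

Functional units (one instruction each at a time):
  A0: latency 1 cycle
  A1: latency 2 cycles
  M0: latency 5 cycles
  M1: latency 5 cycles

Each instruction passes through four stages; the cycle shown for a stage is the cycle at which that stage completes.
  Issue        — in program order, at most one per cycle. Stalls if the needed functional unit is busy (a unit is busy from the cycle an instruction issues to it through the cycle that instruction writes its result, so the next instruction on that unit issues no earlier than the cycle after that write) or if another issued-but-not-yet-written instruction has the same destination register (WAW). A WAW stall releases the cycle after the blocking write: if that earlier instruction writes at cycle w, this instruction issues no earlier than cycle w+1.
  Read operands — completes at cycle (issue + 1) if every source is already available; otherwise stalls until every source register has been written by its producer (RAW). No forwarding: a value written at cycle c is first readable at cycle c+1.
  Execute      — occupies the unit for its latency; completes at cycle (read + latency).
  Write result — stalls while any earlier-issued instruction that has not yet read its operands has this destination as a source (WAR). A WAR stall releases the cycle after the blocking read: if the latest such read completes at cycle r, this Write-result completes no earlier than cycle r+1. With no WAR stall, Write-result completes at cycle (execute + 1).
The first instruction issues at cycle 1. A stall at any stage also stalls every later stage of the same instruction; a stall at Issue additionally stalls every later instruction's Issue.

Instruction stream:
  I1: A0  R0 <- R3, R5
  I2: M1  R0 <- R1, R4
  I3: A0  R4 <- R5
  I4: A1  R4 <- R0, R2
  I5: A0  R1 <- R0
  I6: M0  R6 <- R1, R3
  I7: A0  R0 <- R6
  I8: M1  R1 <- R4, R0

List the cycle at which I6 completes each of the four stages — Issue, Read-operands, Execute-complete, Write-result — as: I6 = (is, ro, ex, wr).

I1: IS=1 RO=2 EX=3 WR=4
I2: IS=5 RO=6 EX=11 WR=12  [WAW R0: wait I1 write@4]
I3: IS=6 RO=7 EX=8 WR=9
I4: IS=10 RO=13 EX=15 WR=16  [WAW R4: wait I3 write@9; RAW R0: wait I2 write@12]
I5: IS=11 RO=13 EX=14 WR=15  [RAW R0: wait I2 write@12]
I6: IS=12 RO=16 EX=21 WR=22  [RAW R1: wait I5 write@15]
I7: IS=16 RO=23 EX=24 WR=25  [struct: A0 busy until I5 writes@15; RAW R6: wait I6 write@22]
I8: IS=17 RO=26 EX=31 WR=32  [RAW R0: wait I7 write@25]

I6 = (12, 16, 21, 22)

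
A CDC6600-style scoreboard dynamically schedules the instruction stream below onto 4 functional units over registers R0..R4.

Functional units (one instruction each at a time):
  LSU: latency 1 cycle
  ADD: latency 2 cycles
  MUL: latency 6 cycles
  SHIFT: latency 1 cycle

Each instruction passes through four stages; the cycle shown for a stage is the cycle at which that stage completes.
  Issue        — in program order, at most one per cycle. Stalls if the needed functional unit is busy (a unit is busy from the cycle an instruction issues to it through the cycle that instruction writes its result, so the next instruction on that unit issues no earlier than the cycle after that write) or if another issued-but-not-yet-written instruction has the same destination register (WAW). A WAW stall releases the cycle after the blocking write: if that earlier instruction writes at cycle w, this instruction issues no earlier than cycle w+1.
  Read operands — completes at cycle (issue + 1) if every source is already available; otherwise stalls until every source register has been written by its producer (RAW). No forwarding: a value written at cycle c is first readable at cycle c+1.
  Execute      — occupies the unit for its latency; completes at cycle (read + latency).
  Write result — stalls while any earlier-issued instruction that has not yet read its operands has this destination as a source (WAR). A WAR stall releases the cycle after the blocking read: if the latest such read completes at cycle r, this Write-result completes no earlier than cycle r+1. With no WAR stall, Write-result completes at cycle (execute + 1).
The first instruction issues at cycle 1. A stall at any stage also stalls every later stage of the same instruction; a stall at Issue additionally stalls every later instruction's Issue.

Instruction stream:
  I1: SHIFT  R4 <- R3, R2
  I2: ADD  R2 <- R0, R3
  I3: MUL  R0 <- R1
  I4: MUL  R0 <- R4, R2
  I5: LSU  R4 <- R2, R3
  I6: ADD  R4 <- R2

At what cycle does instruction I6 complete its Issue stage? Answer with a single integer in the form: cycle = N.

cycle 1: I1 dispatched to SHIFT
cycle 2: I1 operands ready, I2 dispatched to ADD
cycle 3: I1 complete, I2 operands ready, I3 dispatched to MUL
cycle 4: R4←I1, I3 operands ready
cycle 5: I2 complete
cycle 6: R2←I2
cycle 10: I3 complete
cycle 11: R0←I3
cycle 12: I4 dispatched to MUL
cycle 13: I4 operands ready, I5 dispatched to LSU
cycle 14: I5 operands ready
cycle 15: I5 complete
cycle 16: R4←I5
cycle 17: I6 dispatched to ADD
cycle 18: I6 operands ready
cycle 19: I4 complete
cycle 20: R0←I4, I6 complete
cycle 21: R4←I6

cycle = 17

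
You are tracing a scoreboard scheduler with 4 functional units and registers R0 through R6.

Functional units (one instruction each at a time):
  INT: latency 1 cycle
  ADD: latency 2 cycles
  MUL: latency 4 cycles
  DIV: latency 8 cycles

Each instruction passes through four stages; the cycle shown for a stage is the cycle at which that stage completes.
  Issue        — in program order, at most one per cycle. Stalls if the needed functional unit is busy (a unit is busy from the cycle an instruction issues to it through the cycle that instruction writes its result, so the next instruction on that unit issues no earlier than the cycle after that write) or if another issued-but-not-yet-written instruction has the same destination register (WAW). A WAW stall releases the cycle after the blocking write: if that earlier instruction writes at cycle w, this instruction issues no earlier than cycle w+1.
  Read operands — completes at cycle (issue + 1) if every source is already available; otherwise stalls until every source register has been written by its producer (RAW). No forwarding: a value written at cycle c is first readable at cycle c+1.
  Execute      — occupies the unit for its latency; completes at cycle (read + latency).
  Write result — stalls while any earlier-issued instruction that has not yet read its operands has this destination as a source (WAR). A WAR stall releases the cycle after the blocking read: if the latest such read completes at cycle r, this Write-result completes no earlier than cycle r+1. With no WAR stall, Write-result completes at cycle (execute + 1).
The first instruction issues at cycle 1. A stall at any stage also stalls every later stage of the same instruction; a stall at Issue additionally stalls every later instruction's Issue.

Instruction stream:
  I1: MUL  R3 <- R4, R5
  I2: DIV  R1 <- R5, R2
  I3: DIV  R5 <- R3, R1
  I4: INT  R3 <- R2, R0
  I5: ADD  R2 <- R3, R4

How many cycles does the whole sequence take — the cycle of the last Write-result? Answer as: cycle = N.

t=1  I1 dispatched to MUL
t=2  I1 operands ready · I2 dispatched to DIV
t=3  I2 operands ready
t=6  I1 complete
t=7  R3←I1
t=11  I2 complete
t=12  R1←I2
t=13  I3 dispatched to DIV
t=14  I3 operands ready · I4 dispatched to INT
t=15  I4 operands ready · I5 dispatched to ADD
t=16  I4 complete
t=17  R3←I4
t=18  I5 operands ready
t=20  I5 complete
t=21  R2←I5
t=22  I3 complete
t=23  R5←I3

cycle = 23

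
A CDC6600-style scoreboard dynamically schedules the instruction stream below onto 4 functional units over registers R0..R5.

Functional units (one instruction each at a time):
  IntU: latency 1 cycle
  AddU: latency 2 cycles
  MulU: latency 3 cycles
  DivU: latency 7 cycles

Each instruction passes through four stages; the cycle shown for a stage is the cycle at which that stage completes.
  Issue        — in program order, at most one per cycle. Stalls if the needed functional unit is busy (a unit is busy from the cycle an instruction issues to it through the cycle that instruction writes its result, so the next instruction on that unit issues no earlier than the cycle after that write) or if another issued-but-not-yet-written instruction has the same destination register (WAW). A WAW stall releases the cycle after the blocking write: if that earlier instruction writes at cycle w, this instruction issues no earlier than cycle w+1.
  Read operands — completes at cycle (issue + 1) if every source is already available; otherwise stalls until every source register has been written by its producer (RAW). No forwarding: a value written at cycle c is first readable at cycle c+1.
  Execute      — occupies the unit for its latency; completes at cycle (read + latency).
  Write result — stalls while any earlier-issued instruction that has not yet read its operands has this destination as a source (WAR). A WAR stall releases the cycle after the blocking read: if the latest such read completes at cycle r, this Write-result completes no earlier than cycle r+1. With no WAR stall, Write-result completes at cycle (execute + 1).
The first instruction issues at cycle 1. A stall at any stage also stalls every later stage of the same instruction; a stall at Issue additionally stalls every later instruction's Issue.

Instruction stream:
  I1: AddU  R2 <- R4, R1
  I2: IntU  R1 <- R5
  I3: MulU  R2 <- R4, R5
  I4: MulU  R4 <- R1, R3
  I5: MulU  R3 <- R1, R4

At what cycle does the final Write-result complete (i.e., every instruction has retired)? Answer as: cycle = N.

cycle = 23

I1: IS=1 RO=2 EX=4 WR=5
I2: IS=2 RO=3 EX=4 WR=5
I3: IS=6 RO=7 EX=10 WR=11  [WAW R2: wait I1 write@5]
I4: IS=12 RO=13 EX=16 WR=17  [struct: MulU busy until I3 writes@11]
I5: IS=18 RO=19 EX=22 WR=23  [struct: MulU busy until I4 writes@17]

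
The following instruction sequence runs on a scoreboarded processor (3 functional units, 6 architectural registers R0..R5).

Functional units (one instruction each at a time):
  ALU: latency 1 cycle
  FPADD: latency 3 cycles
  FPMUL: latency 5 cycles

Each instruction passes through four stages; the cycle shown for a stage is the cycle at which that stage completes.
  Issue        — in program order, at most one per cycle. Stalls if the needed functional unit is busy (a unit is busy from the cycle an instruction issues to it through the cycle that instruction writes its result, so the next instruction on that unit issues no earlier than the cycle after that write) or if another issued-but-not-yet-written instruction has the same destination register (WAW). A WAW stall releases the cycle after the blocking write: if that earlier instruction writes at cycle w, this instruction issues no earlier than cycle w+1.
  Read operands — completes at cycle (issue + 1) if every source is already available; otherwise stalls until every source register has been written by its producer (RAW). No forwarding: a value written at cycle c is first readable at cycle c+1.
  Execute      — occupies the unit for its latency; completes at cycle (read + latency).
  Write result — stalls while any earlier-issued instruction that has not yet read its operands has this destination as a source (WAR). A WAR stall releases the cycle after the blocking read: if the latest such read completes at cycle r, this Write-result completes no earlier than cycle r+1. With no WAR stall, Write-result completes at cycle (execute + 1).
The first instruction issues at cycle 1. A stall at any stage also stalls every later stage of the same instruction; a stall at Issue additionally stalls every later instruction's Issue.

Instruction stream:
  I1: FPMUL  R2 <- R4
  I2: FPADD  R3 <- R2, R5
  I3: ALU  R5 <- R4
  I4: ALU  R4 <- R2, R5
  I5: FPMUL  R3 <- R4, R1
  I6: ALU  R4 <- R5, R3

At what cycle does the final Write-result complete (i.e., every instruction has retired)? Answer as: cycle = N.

t=1  I1 dispatched to FPMUL
t=2  I1 operands ready | I2 dispatched to FPADD
t=3  I3 dispatched to ALU
t=4  I3 operands ready
t=5  I3 complete
t=7  I1 complete
t=8  R2←I1
t=9  I2 operands ready
t=10  R5←I3
t=11  I4 dispatched to ALU
t=12  I2 complete | I4 operands ready
t=13  R3←I2 | I4 complete
t=14  R4←I4 | I5 dispatched to FPMUL
t=15  I5 operands ready | I6 dispatched to ALU
t=20  I5 complete
t=21  R3←I5
t=22  I6 operands ready
t=23  I6 complete
t=24  R4←I6

cycle = 24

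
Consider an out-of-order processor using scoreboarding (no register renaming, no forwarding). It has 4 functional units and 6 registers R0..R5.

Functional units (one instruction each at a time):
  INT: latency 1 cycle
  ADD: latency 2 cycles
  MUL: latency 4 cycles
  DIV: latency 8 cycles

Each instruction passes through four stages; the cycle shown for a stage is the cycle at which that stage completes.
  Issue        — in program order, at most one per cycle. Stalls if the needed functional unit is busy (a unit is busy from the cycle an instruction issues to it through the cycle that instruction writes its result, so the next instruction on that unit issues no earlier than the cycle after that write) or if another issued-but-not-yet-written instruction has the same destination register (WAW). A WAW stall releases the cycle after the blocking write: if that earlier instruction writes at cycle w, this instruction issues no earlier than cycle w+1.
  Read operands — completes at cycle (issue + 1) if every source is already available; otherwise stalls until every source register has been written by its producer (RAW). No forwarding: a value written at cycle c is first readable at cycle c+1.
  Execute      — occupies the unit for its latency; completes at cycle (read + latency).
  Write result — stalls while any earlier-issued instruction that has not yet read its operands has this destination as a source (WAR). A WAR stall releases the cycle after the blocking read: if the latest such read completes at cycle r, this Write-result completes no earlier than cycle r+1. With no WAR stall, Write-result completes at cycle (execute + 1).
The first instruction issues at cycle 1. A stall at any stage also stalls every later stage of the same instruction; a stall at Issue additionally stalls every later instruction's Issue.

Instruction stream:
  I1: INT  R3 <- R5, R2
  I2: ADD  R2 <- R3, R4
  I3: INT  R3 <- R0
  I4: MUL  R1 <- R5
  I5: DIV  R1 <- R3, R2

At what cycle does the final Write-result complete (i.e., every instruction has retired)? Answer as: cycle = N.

cycle = 23

c1: I1 dispatched to INT
c2: I1 operands ready, I2 dispatched to ADD
c3: I1 complete
c4: R3←I1
c5: I2 operands ready, I3 dispatched to INT
c6: I3 operands ready, I4 dispatched to MUL
c7: I2 complete, I3 complete, I4 operands ready
c8: R2←I2, R3←I3
c11: I4 complete
c12: R1←I4
c13: I5 dispatched to DIV
c14: I5 operands ready
c22: I5 complete
c23: R1←I5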